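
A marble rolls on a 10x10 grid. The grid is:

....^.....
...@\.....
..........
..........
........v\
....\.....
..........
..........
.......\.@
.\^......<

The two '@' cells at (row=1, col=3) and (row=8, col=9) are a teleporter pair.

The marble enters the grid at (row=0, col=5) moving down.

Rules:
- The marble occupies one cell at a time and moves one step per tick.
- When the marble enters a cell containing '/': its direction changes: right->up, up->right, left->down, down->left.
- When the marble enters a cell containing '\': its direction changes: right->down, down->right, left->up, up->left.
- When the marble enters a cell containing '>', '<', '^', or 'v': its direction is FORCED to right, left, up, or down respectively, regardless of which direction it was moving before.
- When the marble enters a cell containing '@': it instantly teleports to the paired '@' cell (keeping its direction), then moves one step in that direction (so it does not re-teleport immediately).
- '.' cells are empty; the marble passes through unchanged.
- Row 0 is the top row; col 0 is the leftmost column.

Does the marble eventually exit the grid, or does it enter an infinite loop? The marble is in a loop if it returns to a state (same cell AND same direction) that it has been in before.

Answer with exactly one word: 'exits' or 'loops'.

Answer: exits

Derivation:
Step 1: enter (0,5), '.' pass, move down to (1,5)
Step 2: enter (1,5), '.' pass, move down to (2,5)
Step 3: enter (2,5), '.' pass, move down to (3,5)
Step 4: enter (3,5), '.' pass, move down to (4,5)
Step 5: enter (4,5), '.' pass, move down to (5,5)
Step 6: enter (5,5), '.' pass, move down to (6,5)
Step 7: enter (6,5), '.' pass, move down to (7,5)
Step 8: enter (7,5), '.' pass, move down to (8,5)
Step 9: enter (8,5), '.' pass, move down to (9,5)
Step 10: enter (9,5), '.' pass, move down to (10,5)
Step 11: at (10,5) — EXIT via bottom edge, pos 5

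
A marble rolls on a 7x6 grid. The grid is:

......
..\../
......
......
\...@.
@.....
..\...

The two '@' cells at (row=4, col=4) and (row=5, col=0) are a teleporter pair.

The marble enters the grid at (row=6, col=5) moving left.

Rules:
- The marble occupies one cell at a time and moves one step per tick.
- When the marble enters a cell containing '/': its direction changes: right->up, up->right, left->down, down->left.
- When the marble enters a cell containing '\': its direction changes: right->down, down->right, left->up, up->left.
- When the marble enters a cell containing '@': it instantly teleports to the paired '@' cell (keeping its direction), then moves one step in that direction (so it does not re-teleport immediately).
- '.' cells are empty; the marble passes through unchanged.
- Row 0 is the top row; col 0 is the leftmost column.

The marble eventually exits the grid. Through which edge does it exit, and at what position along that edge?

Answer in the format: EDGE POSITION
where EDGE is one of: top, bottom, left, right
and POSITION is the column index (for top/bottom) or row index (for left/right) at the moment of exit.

Step 1: enter (6,5), '.' pass, move left to (6,4)
Step 2: enter (6,4), '.' pass, move left to (6,3)
Step 3: enter (6,3), '.' pass, move left to (6,2)
Step 4: enter (6,2), '\' deflects left->up, move up to (5,2)
Step 5: enter (5,2), '.' pass, move up to (4,2)
Step 6: enter (4,2), '.' pass, move up to (3,2)
Step 7: enter (3,2), '.' pass, move up to (2,2)
Step 8: enter (2,2), '.' pass, move up to (1,2)
Step 9: enter (1,2), '\' deflects up->left, move left to (1,1)
Step 10: enter (1,1), '.' pass, move left to (1,0)
Step 11: enter (1,0), '.' pass, move left to (1,-1)
Step 12: at (1,-1) — EXIT via left edge, pos 1

Answer: left 1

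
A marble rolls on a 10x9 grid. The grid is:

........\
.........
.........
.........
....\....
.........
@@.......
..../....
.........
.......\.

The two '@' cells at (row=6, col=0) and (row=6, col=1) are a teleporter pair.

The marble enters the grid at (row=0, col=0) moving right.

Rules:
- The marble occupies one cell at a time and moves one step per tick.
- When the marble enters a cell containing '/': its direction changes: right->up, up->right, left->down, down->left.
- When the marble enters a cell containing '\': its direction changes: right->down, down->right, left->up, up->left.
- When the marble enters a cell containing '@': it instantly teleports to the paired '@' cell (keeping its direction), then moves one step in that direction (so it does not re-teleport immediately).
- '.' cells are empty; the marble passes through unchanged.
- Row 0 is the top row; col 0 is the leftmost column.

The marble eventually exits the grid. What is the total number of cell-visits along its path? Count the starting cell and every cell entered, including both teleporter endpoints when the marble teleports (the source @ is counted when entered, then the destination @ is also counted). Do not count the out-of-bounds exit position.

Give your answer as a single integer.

Answer: 18

Derivation:
Step 1: enter (0,0), '.' pass, move right to (0,1)
Step 2: enter (0,1), '.' pass, move right to (0,2)
Step 3: enter (0,2), '.' pass, move right to (0,3)
Step 4: enter (0,3), '.' pass, move right to (0,4)
Step 5: enter (0,4), '.' pass, move right to (0,5)
Step 6: enter (0,5), '.' pass, move right to (0,6)
Step 7: enter (0,6), '.' pass, move right to (0,7)
Step 8: enter (0,7), '.' pass, move right to (0,8)
Step 9: enter (0,8), '\' deflects right->down, move down to (1,8)
Step 10: enter (1,8), '.' pass, move down to (2,8)
Step 11: enter (2,8), '.' pass, move down to (3,8)
Step 12: enter (3,8), '.' pass, move down to (4,8)
Step 13: enter (4,8), '.' pass, move down to (5,8)
Step 14: enter (5,8), '.' pass, move down to (6,8)
Step 15: enter (6,8), '.' pass, move down to (7,8)
Step 16: enter (7,8), '.' pass, move down to (8,8)
Step 17: enter (8,8), '.' pass, move down to (9,8)
Step 18: enter (9,8), '.' pass, move down to (10,8)
Step 19: at (10,8) — EXIT via bottom edge, pos 8
Path length (cell visits): 18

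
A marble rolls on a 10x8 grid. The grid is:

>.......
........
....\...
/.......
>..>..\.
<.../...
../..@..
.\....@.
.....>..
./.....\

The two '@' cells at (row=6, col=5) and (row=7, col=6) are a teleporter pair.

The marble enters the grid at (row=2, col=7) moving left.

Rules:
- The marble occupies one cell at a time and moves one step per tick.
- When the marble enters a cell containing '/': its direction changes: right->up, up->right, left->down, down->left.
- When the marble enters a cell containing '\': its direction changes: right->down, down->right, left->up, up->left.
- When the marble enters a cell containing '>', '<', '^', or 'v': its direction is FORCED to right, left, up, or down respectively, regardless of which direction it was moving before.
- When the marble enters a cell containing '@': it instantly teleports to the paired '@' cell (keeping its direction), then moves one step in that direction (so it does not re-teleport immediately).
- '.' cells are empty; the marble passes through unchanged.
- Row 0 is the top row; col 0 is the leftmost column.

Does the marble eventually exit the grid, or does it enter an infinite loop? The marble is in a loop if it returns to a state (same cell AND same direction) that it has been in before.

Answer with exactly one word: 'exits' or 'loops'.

Step 1: enter (2,7), '.' pass, move left to (2,6)
Step 2: enter (2,6), '.' pass, move left to (2,5)
Step 3: enter (2,5), '.' pass, move left to (2,4)
Step 4: enter (2,4), '\' deflects left->up, move up to (1,4)
Step 5: enter (1,4), '.' pass, move up to (0,4)
Step 6: enter (0,4), '.' pass, move up to (-1,4)
Step 7: at (-1,4) — EXIT via top edge, pos 4

Answer: exits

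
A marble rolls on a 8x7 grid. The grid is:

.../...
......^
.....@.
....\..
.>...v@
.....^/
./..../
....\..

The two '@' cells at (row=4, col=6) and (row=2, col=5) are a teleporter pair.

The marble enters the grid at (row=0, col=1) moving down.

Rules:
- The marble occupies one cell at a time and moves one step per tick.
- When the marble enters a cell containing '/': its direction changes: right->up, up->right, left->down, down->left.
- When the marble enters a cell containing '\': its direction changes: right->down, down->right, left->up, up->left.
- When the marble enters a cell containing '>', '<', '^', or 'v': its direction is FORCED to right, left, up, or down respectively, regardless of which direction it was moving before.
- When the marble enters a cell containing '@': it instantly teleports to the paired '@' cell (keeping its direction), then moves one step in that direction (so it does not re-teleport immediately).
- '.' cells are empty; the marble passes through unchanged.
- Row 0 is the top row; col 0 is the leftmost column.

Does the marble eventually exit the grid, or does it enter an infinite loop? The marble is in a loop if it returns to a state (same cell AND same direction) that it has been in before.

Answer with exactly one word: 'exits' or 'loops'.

Answer: loops

Derivation:
Step 1: enter (0,1), '.' pass, move down to (1,1)
Step 2: enter (1,1), '.' pass, move down to (2,1)
Step 3: enter (2,1), '.' pass, move down to (3,1)
Step 4: enter (3,1), '.' pass, move down to (4,1)
Step 5: enter (4,1), '>' forces down->right, move right to (4,2)
Step 6: enter (4,2), '.' pass, move right to (4,3)
Step 7: enter (4,3), '.' pass, move right to (4,4)
Step 8: enter (4,4), '.' pass, move right to (4,5)
Step 9: enter (4,5), 'v' forces right->down, move down to (5,5)
Step 10: enter (5,5), '^' forces down->up, move up to (4,5)
Step 11: enter (4,5), 'v' forces up->down, move down to (5,5)
Step 12: at (5,5) dir=down — LOOP DETECTED (seen before)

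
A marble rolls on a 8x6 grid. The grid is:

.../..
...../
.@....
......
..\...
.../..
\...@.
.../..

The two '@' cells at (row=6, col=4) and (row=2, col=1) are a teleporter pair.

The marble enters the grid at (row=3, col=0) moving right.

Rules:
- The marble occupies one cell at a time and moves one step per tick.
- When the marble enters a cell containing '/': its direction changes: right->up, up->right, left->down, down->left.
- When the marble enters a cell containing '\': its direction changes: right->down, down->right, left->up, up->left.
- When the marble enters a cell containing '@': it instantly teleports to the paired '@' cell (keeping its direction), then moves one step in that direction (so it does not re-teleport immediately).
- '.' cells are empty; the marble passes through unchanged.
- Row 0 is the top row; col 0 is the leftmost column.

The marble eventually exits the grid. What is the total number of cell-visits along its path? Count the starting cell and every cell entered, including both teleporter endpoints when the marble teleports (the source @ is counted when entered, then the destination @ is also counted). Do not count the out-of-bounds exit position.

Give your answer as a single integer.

Answer: 6

Derivation:
Step 1: enter (3,0), '.' pass, move right to (3,1)
Step 2: enter (3,1), '.' pass, move right to (3,2)
Step 3: enter (3,2), '.' pass, move right to (3,3)
Step 4: enter (3,3), '.' pass, move right to (3,4)
Step 5: enter (3,4), '.' pass, move right to (3,5)
Step 6: enter (3,5), '.' pass, move right to (3,6)
Step 7: at (3,6) — EXIT via right edge, pos 3
Path length (cell visits): 6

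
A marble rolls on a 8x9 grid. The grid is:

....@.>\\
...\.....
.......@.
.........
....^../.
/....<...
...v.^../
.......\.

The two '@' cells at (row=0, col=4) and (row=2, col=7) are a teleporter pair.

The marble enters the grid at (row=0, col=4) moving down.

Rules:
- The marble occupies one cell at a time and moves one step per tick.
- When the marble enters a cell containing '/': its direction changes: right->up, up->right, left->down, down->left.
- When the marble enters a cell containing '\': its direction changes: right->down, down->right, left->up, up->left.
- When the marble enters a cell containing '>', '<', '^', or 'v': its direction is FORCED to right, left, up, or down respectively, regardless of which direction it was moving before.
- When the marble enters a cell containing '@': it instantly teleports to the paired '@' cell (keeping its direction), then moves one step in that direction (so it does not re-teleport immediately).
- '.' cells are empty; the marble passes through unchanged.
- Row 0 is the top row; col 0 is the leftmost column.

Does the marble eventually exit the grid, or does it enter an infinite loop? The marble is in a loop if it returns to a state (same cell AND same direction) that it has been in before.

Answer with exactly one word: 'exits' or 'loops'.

Step 1: enter (0,4), '@' teleport (0,4)->(2,7), also enter (2,7), move down to (3,7)
Step 2: enter (3,7), '.' pass, move down to (4,7)
Step 3: enter (4,7), '/' deflects down->left, move left to (4,6)
Step 4: enter (4,6), '.' pass, move left to (4,5)
Step 5: enter (4,5), '.' pass, move left to (4,4)
Step 6: enter (4,4), '^' forces left->up, move up to (3,4)
Step 7: enter (3,4), '.' pass, move up to (2,4)
Step 8: enter (2,4), '.' pass, move up to (1,4)
Step 9: enter (1,4), '.' pass, move up to (0,4)
Step 10: enter (0,4), '@' teleport (0,4)->(2,7), also enter (2,7), move up to (1,7)
Step 11: enter (1,7), '.' pass, move up to (0,7)
Step 12: enter (0,7), '\' deflects up->left, move left to (0,6)
Step 13: enter (0,6), '>' forces left->right, move right to (0,7)
Step 14: enter (0,7), '\' deflects right->down, move down to (1,7)
Step 15: enter (1,7), '.' pass, move down to (2,7)
Step 16: enter (2,7), '@' teleport (2,7)->(0,4), also enter (0,4), move down to (1,4)
Step 17: enter (1,4), '.' pass, move down to (2,4)
Step 18: enter (2,4), '.' pass, move down to (3,4)
Step 19: enter (3,4), '.' pass, move down to (4,4)
Step 20: enter (4,4), '^' forces down->up, move up to (3,4)
Step 21: at (3,4) dir=up — LOOP DETECTED (seen before)

Answer: loops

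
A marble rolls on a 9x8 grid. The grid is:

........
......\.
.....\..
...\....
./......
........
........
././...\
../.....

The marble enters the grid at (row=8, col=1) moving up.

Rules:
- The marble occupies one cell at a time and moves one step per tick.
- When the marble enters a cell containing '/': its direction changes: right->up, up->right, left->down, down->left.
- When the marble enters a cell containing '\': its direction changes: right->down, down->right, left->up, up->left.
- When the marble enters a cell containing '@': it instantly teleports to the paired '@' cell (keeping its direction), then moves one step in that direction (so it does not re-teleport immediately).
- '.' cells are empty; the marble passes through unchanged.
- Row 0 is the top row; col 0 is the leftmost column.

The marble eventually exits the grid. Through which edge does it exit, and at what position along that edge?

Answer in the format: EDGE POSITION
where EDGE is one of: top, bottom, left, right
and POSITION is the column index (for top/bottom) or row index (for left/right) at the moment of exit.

Step 1: enter (8,1), '.' pass, move up to (7,1)
Step 2: enter (7,1), '/' deflects up->right, move right to (7,2)
Step 3: enter (7,2), '.' pass, move right to (7,3)
Step 4: enter (7,3), '/' deflects right->up, move up to (6,3)
Step 5: enter (6,3), '.' pass, move up to (5,3)
Step 6: enter (5,3), '.' pass, move up to (4,3)
Step 7: enter (4,3), '.' pass, move up to (3,3)
Step 8: enter (3,3), '\' deflects up->left, move left to (3,2)
Step 9: enter (3,2), '.' pass, move left to (3,1)
Step 10: enter (3,1), '.' pass, move left to (3,0)
Step 11: enter (3,0), '.' pass, move left to (3,-1)
Step 12: at (3,-1) — EXIT via left edge, pos 3

Answer: left 3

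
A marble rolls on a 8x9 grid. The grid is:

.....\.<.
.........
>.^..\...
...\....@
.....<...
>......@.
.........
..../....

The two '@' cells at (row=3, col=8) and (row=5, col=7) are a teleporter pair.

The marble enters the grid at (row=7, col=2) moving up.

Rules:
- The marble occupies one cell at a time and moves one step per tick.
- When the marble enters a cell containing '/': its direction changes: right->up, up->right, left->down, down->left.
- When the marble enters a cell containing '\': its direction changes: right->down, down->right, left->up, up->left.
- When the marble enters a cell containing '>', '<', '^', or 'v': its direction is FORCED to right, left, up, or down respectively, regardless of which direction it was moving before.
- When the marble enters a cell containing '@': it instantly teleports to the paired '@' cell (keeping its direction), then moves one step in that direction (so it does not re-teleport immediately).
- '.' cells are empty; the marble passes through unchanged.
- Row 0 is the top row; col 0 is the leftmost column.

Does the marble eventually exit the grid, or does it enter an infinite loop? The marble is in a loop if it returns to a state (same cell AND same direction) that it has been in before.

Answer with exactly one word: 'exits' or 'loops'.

Answer: exits

Derivation:
Step 1: enter (7,2), '.' pass, move up to (6,2)
Step 2: enter (6,2), '.' pass, move up to (5,2)
Step 3: enter (5,2), '.' pass, move up to (4,2)
Step 4: enter (4,2), '.' pass, move up to (3,2)
Step 5: enter (3,2), '.' pass, move up to (2,2)
Step 6: enter (2,2), '^' forces up->up, move up to (1,2)
Step 7: enter (1,2), '.' pass, move up to (0,2)
Step 8: enter (0,2), '.' pass, move up to (-1,2)
Step 9: at (-1,2) — EXIT via top edge, pos 2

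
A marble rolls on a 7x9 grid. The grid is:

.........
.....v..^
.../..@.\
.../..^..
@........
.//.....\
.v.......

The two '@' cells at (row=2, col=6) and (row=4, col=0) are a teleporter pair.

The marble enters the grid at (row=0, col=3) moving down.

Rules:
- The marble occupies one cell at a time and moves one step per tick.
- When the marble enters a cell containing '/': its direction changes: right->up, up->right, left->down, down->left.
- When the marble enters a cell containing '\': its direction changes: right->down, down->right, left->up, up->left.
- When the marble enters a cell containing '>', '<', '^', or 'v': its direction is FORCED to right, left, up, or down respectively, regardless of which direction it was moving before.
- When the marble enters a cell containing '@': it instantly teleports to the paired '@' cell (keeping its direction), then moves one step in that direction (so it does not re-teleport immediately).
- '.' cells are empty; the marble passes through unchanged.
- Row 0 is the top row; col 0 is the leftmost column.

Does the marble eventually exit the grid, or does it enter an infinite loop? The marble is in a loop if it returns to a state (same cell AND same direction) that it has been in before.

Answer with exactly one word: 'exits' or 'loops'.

Answer: exits

Derivation:
Step 1: enter (0,3), '.' pass, move down to (1,3)
Step 2: enter (1,3), '.' pass, move down to (2,3)
Step 3: enter (2,3), '/' deflects down->left, move left to (2,2)
Step 4: enter (2,2), '.' pass, move left to (2,1)
Step 5: enter (2,1), '.' pass, move left to (2,0)
Step 6: enter (2,0), '.' pass, move left to (2,-1)
Step 7: at (2,-1) — EXIT via left edge, pos 2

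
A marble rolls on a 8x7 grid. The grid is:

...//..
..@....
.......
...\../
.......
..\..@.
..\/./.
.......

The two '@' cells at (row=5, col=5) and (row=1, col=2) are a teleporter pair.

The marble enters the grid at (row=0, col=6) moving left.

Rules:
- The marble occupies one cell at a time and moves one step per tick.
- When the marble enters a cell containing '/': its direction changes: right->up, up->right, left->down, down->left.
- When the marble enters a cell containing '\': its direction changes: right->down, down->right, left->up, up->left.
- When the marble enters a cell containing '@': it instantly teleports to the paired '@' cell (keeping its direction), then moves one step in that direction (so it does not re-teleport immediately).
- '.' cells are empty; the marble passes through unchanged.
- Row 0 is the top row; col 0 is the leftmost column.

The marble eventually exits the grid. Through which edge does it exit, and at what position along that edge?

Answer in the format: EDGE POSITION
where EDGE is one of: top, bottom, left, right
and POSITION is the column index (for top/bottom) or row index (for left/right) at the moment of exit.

Answer: bottom 4

Derivation:
Step 1: enter (0,6), '.' pass, move left to (0,5)
Step 2: enter (0,5), '.' pass, move left to (0,4)
Step 3: enter (0,4), '/' deflects left->down, move down to (1,4)
Step 4: enter (1,4), '.' pass, move down to (2,4)
Step 5: enter (2,4), '.' pass, move down to (3,4)
Step 6: enter (3,4), '.' pass, move down to (4,4)
Step 7: enter (4,4), '.' pass, move down to (5,4)
Step 8: enter (5,4), '.' pass, move down to (6,4)
Step 9: enter (6,4), '.' pass, move down to (7,4)
Step 10: enter (7,4), '.' pass, move down to (8,4)
Step 11: at (8,4) — EXIT via bottom edge, pos 4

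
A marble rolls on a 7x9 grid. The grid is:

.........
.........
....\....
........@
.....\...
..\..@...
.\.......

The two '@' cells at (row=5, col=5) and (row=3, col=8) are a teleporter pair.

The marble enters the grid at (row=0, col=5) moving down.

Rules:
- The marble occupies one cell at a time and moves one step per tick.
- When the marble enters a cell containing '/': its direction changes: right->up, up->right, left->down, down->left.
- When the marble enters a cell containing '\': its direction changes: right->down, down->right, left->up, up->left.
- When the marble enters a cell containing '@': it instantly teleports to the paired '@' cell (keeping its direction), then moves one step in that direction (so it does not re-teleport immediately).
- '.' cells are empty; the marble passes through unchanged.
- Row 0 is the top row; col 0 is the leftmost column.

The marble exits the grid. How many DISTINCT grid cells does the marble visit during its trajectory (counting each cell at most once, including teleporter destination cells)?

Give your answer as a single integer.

Step 1: enter (0,5), '.' pass, move down to (1,5)
Step 2: enter (1,5), '.' pass, move down to (2,5)
Step 3: enter (2,5), '.' pass, move down to (3,5)
Step 4: enter (3,5), '.' pass, move down to (4,5)
Step 5: enter (4,5), '\' deflects down->right, move right to (4,6)
Step 6: enter (4,6), '.' pass, move right to (4,7)
Step 7: enter (4,7), '.' pass, move right to (4,8)
Step 8: enter (4,8), '.' pass, move right to (4,9)
Step 9: at (4,9) — EXIT via right edge, pos 4
Distinct cells visited: 8 (path length 8)

Answer: 8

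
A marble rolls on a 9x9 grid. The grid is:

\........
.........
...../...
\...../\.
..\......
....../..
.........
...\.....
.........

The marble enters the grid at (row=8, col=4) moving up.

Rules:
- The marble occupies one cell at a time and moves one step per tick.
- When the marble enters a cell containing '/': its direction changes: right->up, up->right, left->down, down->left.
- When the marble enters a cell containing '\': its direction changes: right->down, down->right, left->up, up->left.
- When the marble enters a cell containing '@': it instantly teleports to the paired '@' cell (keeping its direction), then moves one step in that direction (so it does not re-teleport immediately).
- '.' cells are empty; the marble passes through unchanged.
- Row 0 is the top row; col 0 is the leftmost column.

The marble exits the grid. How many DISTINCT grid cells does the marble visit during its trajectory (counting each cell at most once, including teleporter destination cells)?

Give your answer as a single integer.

Answer: 9

Derivation:
Step 1: enter (8,4), '.' pass, move up to (7,4)
Step 2: enter (7,4), '.' pass, move up to (6,4)
Step 3: enter (6,4), '.' pass, move up to (5,4)
Step 4: enter (5,4), '.' pass, move up to (4,4)
Step 5: enter (4,4), '.' pass, move up to (3,4)
Step 6: enter (3,4), '.' pass, move up to (2,4)
Step 7: enter (2,4), '.' pass, move up to (1,4)
Step 8: enter (1,4), '.' pass, move up to (0,4)
Step 9: enter (0,4), '.' pass, move up to (-1,4)
Step 10: at (-1,4) — EXIT via top edge, pos 4
Distinct cells visited: 9 (path length 9)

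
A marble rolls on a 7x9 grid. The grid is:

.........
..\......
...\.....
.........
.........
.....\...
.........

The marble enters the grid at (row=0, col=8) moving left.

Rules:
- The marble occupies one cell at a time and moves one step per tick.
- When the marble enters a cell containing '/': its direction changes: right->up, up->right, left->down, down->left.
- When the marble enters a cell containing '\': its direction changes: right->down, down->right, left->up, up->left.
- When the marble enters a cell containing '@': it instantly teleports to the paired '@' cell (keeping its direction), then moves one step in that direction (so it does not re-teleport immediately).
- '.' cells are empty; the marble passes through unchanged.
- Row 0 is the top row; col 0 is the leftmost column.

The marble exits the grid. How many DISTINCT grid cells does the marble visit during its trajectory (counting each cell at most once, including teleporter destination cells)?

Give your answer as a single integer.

Answer: 9

Derivation:
Step 1: enter (0,8), '.' pass, move left to (0,7)
Step 2: enter (0,7), '.' pass, move left to (0,6)
Step 3: enter (0,6), '.' pass, move left to (0,5)
Step 4: enter (0,5), '.' pass, move left to (0,4)
Step 5: enter (0,4), '.' pass, move left to (0,3)
Step 6: enter (0,3), '.' pass, move left to (0,2)
Step 7: enter (0,2), '.' pass, move left to (0,1)
Step 8: enter (0,1), '.' pass, move left to (0,0)
Step 9: enter (0,0), '.' pass, move left to (0,-1)
Step 10: at (0,-1) — EXIT via left edge, pos 0
Distinct cells visited: 9 (path length 9)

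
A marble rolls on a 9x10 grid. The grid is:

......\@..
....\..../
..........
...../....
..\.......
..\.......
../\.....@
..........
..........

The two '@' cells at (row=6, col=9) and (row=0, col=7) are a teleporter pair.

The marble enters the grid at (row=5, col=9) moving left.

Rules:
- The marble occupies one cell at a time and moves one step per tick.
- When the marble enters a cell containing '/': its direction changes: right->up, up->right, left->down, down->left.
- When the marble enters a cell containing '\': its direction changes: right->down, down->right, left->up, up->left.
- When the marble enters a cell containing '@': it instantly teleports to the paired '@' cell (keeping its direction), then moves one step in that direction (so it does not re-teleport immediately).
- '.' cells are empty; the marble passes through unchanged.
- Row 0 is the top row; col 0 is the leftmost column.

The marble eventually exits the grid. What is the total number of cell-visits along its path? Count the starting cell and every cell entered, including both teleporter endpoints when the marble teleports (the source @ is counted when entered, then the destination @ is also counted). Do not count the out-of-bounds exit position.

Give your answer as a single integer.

Step 1: enter (5,9), '.' pass, move left to (5,8)
Step 2: enter (5,8), '.' pass, move left to (5,7)
Step 3: enter (5,7), '.' pass, move left to (5,6)
Step 4: enter (5,6), '.' pass, move left to (5,5)
Step 5: enter (5,5), '.' pass, move left to (5,4)
Step 6: enter (5,4), '.' pass, move left to (5,3)
Step 7: enter (5,3), '.' pass, move left to (5,2)
Step 8: enter (5,2), '\' deflects left->up, move up to (4,2)
Step 9: enter (4,2), '\' deflects up->left, move left to (4,1)
Step 10: enter (4,1), '.' pass, move left to (4,0)
Step 11: enter (4,0), '.' pass, move left to (4,-1)
Step 12: at (4,-1) — EXIT via left edge, pos 4
Path length (cell visits): 11

Answer: 11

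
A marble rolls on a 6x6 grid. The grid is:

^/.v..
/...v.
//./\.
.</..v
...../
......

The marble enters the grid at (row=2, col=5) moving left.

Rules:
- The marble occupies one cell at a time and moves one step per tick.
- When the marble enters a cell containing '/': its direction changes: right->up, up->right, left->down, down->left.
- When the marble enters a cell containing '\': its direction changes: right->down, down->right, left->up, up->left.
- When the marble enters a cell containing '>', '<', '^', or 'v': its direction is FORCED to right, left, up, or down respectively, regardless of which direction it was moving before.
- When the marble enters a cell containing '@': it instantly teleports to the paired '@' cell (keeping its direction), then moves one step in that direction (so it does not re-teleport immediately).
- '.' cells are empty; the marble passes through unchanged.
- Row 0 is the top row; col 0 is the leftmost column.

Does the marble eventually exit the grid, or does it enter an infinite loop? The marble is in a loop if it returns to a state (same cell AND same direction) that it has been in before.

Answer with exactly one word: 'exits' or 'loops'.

Answer: exits

Derivation:
Step 1: enter (2,5), '.' pass, move left to (2,4)
Step 2: enter (2,4), '\' deflects left->up, move up to (1,4)
Step 3: enter (1,4), 'v' forces up->down, move down to (2,4)
Step 4: enter (2,4), '\' deflects down->right, move right to (2,5)
Step 5: enter (2,5), '.' pass, move right to (2,6)
Step 6: at (2,6) — EXIT via right edge, pos 2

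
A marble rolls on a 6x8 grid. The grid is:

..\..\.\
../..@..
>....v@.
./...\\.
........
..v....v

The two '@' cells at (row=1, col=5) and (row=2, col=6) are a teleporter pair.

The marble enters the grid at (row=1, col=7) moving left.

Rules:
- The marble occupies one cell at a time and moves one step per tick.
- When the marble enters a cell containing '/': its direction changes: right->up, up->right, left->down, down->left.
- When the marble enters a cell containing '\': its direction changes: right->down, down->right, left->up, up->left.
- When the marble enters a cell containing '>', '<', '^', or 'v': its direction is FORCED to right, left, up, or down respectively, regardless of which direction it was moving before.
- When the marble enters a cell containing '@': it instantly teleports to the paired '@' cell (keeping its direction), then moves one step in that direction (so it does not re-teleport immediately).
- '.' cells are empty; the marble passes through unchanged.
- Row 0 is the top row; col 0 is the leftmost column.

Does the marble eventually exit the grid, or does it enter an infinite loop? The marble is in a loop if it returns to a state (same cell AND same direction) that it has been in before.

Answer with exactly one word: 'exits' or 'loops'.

Answer: exits

Derivation:
Step 1: enter (1,7), '.' pass, move left to (1,6)
Step 2: enter (1,6), '.' pass, move left to (1,5)
Step 3: enter (1,5), '@' teleport (1,5)->(2,6), also enter (2,6), move left to (2,5)
Step 4: enter (2,5), 'v' forces left->down, move down to (3,5)
Step 5: enter (3,5), '\' deflects down->right, move right to (3,6)
Step 6: enter (3,6), '\' deflects right->down, move down to (4,6)
Step 7: enter (4,6), '.' pass, move down to (5,6)
Step 8: enter (5,6), '.' pass, move down to (6,6)
Step 9: at (6,6) — EXIT via bottom edge, pos 6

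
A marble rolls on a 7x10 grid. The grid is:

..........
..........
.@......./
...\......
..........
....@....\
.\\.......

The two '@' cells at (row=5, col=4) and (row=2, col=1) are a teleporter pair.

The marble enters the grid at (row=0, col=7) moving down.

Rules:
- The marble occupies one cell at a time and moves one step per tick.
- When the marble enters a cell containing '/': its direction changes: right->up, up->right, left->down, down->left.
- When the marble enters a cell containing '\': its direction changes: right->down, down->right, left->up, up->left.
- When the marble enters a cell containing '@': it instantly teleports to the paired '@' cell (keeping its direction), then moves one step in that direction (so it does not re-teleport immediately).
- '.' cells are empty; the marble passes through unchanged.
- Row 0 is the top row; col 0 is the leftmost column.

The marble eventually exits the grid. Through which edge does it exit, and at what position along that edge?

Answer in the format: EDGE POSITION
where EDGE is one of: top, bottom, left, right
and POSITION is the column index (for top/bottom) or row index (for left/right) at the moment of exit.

Answer: bottom 7

Derivation:
Step 1: enter (0,7), '.' pass, move down to (1,7)
Step 2: enter (1,7), '.' pass, move down to (2,7)
Step 3: enter (2,7), '.' pass, move down to (3,7)
Step 4: enter (3,7), '.' pass, move down to (4,7)
Step 5: enter (4,7), '.' pass, move down to (5,7)
Step 6: enter (5,7), '.' pass, move down to (6,7)
Step 7: enter (6,7), '.' pass, move down to (7,7)
Step 8: at (7,7) — EXIT via bottom edge, pos 7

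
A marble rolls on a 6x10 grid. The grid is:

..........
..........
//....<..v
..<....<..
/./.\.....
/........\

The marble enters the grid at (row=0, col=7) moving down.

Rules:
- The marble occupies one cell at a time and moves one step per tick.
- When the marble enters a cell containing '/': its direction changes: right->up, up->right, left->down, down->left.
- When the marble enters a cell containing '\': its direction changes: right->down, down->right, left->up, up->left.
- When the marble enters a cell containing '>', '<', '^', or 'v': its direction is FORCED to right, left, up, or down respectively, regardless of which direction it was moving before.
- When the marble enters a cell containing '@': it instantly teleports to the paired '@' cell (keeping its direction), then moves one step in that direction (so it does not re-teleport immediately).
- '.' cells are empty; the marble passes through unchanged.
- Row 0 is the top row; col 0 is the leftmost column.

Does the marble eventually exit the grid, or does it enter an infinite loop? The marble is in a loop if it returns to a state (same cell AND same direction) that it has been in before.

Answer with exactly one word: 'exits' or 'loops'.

Step 1: enter (0,7), '.' pass, move down to (1,7)
Step 2: enter (1,7), '.' pass, move down to (2,7)
Step 3: enter (2,7), '.' pass, move down to (3,7)
Step 4: enter (3,7), '<' forces down->left, move left to (3,6)
Step 5: enter (3,6), '.' pass, move left to (3,5)
Step 6: enter (3,5), '.' pass, move left to (3,4)
Step 7: enter (3,4), '.' pass, move left to (3,3)
Step 8: enter (3,3), '.' pass, move left to (3,2)
Step 9: enter (3,2), '<' forces left->left, move left to (3,1)
Step 10: enter (3,1), '.' pass, move left to (3,0)
Step 11: enter (3,0), '.' pass, move left to (3,-1)
Step 12: at (3,-1) — EXIT via left edge, pos 3

Answer: exits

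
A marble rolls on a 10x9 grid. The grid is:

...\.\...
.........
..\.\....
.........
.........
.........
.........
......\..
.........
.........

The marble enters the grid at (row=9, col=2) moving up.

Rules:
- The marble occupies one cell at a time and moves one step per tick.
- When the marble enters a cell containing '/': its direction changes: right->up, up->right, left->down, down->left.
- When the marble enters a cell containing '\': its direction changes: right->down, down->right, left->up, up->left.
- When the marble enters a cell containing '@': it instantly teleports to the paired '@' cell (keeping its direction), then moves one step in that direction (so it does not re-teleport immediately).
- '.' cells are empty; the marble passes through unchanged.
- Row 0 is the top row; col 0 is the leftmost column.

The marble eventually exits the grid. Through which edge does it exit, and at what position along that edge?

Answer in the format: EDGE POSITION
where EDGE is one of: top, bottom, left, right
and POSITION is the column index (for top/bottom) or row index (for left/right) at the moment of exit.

Step 1: enter (9,2), '.' pass, move up to (8,2)
Step 2: enter (8,2), '.' pass, move up to (7,2)
Step 3: enter (7,2), '.' pass, move up to (6,2)
Step 4: enter (6,2), '.' pass, move up to (5,2)
Step 5: enter (5,2), '.' pass, move up to (4,2)
Step 6: enter (4,2), '.' pass, move up to (3,2)
Step 7: enter (3,2), '.' pass, move up to (2,2)
Step 8: enter (2,2), '\' deflects up->left, move left to (2,1)
Step 9: enter (2,1), '.' pass, move left to (2,0)
Step 10: enter (2,0), '.' pass, move left to (2,-1)
Step 11: at (2,-1) — EXIT via left edge, pos 2

Answer: left 2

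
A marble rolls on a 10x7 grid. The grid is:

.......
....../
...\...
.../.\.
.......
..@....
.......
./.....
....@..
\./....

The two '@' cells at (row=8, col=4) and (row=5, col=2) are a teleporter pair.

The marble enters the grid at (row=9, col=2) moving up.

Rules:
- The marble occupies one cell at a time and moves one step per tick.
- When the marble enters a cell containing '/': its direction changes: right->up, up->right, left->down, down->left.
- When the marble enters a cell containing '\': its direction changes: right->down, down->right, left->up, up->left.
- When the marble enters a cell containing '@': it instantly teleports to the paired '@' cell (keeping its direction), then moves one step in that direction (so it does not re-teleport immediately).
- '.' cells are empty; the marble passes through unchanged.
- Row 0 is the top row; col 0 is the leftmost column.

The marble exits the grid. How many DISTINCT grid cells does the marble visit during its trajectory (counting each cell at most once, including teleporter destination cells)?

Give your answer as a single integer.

Answer: 5

Derivation:
Step 1: enter (9,2), '/' deflects up->right, move right to (9,3)
Step 2: enter (9,3), '.' pass, move right to (9,4)
Step 3: enter (9,4), '.' pass, move right to (9,5)
Step 4: enter (9,5), '.' pass, move right to (9,6)
Step 5: enter (9,6), '.' pass, move right to (9,7)
Step 6: at (9,7) — EXIT via right edge, pos 9
Distinct cells visited: 5 (path length 5)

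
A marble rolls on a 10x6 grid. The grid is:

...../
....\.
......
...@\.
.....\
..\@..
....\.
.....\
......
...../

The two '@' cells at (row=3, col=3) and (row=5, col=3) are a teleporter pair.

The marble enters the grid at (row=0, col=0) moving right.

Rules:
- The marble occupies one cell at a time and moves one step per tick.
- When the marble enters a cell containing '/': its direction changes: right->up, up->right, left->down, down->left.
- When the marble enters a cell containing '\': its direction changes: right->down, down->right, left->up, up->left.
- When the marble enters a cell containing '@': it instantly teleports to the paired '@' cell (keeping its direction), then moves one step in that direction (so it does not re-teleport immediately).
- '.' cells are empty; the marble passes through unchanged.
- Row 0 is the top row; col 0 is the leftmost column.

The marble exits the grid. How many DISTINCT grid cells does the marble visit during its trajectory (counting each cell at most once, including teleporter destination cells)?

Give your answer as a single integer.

Step 1: enter (0,0), '.' pass, move right to (0,1)
Step 2: enter (0,1), '.' pass, move right to (0,2)
Step 3: enter (0,2), '.' pass, move right to (0,3)
Step 4: enter (0,3), '.' pass, move right to (0,4)
Step 5: enter (0,4), '.' pass, move right to (0,5)
Step 6: enter (0,5), '/' deflects right->up, move up to (-1,5)
Step 7: at (-1,5) — EXIT via top edge, pos 5
Distinct cells visited: 6 (path length 6)

Answer: 6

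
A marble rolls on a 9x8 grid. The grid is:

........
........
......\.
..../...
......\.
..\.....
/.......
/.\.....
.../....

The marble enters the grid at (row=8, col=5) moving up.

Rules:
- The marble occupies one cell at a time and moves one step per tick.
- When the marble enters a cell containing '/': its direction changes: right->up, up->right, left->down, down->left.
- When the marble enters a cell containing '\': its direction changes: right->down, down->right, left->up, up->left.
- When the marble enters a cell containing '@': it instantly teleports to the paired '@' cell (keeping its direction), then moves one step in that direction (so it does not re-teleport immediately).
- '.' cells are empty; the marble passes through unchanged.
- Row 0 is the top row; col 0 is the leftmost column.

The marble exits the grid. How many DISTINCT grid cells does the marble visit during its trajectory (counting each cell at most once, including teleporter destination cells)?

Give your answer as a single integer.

Answer: 9

Derivation:
Step 1: enter (8,5), '.' pass, move up to (7,5)
Step 2: enter (7,5), '.' pass, move up to (6,5)
Step 3: enter (6,5), '.' pass, move up to (5,5)
Step 4: enter (5,5), '.' pass, move up to (4,5)
Step 5: enter (4,5), '.' pass, move up to (3,5)
Step 6: enter (3,5), '.' pass, move up to (2,5)
Step 7: enter (2,5), '.' pass, move up to (1,5)
Step 8: enter (1,5), '.' pass, move up to (0,5)
Step 9: enter (0,5), '.' pass, move up to (-1,5)
Step 10: at (-1,5) — EXIT via top edge, pos 5
Distinct cells visited: 9 (path length 9)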